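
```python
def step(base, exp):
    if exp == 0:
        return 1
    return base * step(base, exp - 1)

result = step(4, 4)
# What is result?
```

step(4, 4) = 4 * 4 * 4 * 4 = 256

Answer: 256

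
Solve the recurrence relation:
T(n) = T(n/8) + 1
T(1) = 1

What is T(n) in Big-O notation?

Each step divides n by 8 and adds 1. After log_8(n) steps we reach T(1)=1. So T(n) = 1·log_8(n) + 1 = O(log n).

Answer: O(log n)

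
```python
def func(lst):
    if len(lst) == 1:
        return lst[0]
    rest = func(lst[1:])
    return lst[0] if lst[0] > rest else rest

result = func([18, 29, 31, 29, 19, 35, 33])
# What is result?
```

Recursive max over [18, 29, 31, 29, 19, 35, 33] = 35

Answer: 35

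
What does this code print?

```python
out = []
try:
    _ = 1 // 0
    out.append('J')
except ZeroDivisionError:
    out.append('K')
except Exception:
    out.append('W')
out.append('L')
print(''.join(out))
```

Execution trace: 'K' (except ZeroDivisionError) → 'L' (after the try/except). Output: KL

Answer: KL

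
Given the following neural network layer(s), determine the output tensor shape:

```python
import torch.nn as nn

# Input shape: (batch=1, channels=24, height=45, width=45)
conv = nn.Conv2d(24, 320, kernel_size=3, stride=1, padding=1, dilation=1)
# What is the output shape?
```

Input: (1, 24, 45, 45) -> Output: (1, 320, 45, 45)

Answer: (1, 320, 45, 45)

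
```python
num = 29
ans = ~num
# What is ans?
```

Trace:
`num = 29` → num = 29
`ans = ~num` → ans = -30
So ans = -30

Answer: -30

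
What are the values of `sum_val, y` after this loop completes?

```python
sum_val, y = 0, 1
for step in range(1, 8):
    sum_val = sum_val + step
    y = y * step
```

Sum and factorial of 1 to 7
`sum_val, y` takes the values: (0, 1) → (1, 1) → (3, 1) → (3, 2) → (6, 2) → (6, 6) → (10, 6) → (10, 24) → (15, 24) → (15, 120) → (21, 120) → (21, 720) → (28, 720) → (28, 5040)

Answer: 28, 5040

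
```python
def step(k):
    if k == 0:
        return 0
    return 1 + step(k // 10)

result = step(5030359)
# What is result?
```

Count of digits of 5030359: 7

Answer: 7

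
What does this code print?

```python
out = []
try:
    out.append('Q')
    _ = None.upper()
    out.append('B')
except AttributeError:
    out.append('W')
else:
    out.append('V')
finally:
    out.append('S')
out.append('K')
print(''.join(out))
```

Execution trace: 'Q' (try body) → 'W' (except AttributeError) → 'S' (finally) → 'K' (after the try/except). Output: QWSK

Answer: QWSK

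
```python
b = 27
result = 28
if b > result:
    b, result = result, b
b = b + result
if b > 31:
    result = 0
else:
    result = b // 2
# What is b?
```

Trace:
`b = 27` → b = 27
`result = 28` → result = 28
`if b > result: ...` → b > result is False → no variable changes
`b = b + result` → b = 55
`if b > 31: ...` → b > 31 is True → result = 0
So b = 55

Answer: 55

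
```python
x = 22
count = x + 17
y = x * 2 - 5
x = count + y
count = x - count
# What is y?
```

Trace:
`x = 22` → x = 22
`count = x + 17` → count = 39
`y = x * 2 - 5` → y = 39
`x = count + y` → x = 78
`count = x - count` → count = 39
So y = 39

Answer: 39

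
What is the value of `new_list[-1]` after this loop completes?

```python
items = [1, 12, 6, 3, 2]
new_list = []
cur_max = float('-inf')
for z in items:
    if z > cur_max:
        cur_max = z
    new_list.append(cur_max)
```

Running max ends at 12
`new_list` takes the values: [] → [1] → [1, 12] → [1, 12, 12] → [1, 12, 12, 12] → [1, 12, 12, 12, 12]
So `new_list[-1]` = 12

Answer: 12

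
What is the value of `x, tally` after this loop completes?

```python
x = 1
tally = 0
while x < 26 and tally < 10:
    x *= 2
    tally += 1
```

Double until >= 26 or 10 iterations
`x, tally` takes the values: (1, 0) → (2, 0) → (2, 1) → (4, 1) → (4, 2) → (8, 2) → (8, 3) → (16, 3) → (16, 4) → (32, 4) → (32, 5)

Answer: 32, 5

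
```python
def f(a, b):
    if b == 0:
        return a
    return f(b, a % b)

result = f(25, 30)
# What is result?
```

f(25, 30) -> f(30, 25) -> f(25, 5) -> f(5, 0) -> 5

Answer: 5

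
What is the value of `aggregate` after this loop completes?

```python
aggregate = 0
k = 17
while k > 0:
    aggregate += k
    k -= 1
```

Sum 17 down to 1
`aggregate` takes the values: 0 → 17 → 33 → 48 → 62 → 75 → 87 → 98 → 108 → 117 → 125 → 132 → 138 → 143 → 147 → 150 → 152 → 153

Answer: 153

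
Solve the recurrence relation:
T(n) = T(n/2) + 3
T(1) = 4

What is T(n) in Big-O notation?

Each step divides n by 2 and adds 3. After log_2(n) steps we reach T(1)=4. So T(n) = 3·log_2(n) + 4 = O(log n).

Answer: O(log n)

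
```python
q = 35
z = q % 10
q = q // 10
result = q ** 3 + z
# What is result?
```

Trace:
`q = 35` → q = 35
`z = q % 10` → z = 5
`q = q // 10` → q = 3
`result = q ** 3 + z` → result = 32
So result = 32

Answer: 32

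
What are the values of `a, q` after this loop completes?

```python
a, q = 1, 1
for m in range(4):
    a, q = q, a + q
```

Fibonacci: after 4 iterations
`a, q` takes the values: (1, 1) → (1, 2) → (2, 3) → (3, 5) → (5, 8)

Answer: 5, 8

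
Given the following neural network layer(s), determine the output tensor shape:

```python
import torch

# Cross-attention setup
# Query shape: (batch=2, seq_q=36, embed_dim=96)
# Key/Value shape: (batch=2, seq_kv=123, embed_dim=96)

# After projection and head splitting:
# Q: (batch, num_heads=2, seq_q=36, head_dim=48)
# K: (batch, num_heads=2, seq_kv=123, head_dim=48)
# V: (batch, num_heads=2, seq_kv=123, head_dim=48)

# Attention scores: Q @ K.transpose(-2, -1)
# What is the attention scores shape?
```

Input: (2, 36, 96) -> Output: (2, 2, 36, 123)

Answer: (2, 2, 36, 123)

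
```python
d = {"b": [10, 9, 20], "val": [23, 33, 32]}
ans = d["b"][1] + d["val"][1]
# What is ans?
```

Trace:
`d = {"b": [10, 9, 20], "val": [23, 33, 32]}` → d = {'b': [10, 9, 20], 'val': [23, 33, 32]}
`ans = d["b"][1] + d["val"][1]` → ans = 42
So ans = 42

Answer: 42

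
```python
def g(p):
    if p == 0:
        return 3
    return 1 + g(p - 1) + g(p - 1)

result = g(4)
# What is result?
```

g(p) = 1 + 2·g(p-1), g(0)=3. Closed form: (3+1)·2^4 - 1 = 63.

Answer: 63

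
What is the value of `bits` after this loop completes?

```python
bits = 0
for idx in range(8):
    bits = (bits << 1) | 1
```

Build 8 consecutive 1-bits: 0b11111111
`bits` takes the values: 0 → 1 → 3 → 7 → 15 → 31 → 63 → 127 → 255

Answer: 255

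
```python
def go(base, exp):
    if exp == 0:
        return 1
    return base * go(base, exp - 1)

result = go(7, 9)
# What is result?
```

go(7, 9) = 7 * 7 * 7 * 7 * 7 * 7 * 7 * 7 * 7 = 40353607

Answer: 40353607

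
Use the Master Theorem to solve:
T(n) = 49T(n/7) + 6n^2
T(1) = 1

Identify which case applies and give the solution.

a=49, b=7, f(n)=6n^2. log_7(49) = 2. Since c=2 = 2, Case 2 applies: T(n) = Θ(n^log_b(a) · log n) = O(n^2 log n).

Answer: O(n^2 log n) - Case 2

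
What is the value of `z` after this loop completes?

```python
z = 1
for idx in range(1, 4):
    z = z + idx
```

Start at 1, add 1 through 3
`z` takes the values: 1 → 2 → 4 → 7

Answer: 7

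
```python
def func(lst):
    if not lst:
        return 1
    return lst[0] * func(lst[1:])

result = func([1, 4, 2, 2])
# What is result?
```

Product over [1, 4, 2, 2] = 1 * 4 * 2 * 2 = 16

Answer: 16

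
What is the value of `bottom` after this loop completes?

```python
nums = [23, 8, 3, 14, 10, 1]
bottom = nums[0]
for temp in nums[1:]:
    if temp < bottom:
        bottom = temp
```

Minimum of [23, 8, 3, 14, 10, 1]
`bottom` takes the values: 23 → 8 → 3 → 1

Answer: 1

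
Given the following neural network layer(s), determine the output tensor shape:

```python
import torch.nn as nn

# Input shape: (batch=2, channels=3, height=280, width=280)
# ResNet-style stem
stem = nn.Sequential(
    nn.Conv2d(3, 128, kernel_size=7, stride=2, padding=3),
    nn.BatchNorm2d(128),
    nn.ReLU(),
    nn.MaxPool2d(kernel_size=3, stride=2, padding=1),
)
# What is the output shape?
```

Input: (2, 3, 280, 280) -> after Conv2d 7x7 stride=2: (2, 128, 140, 140) -> Output: (2, 128, 70, 70)

Answer: (2, 128, 70, 70)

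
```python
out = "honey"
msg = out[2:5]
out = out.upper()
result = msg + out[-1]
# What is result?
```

Trace:
`out = "honey"` → out = 'honey'
`msg = out[2:5]` → msg = 'ney'
`out = out.upper()` → out = 'HONEY'
`result = msg + out[-1]` → result = 'neyY'
So result = 'neyY'

Answer: 'neyY'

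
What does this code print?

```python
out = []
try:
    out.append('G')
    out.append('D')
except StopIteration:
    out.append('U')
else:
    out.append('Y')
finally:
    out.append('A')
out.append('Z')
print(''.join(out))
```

Execution trace: 'G' (try body) → 'D' (try body, no exception) → 'Y' (else) → 'A' (finally) → 'Z' (after the try/except). Output: GDYAZ

Answer: GDYAZ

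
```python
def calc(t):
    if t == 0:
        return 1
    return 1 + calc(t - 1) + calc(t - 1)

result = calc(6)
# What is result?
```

calc(t) = 1 + 2·calc(t-1), calc(0)=1. Closed form: (1+1)·2^6 - 1 = 127.

Answer: 127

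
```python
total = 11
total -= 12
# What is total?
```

Trace:
`total = 11` → total = 11
`total -= 12` → total = -1
So total = -1

Answer: -1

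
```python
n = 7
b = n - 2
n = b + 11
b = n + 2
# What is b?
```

Trace:
`n = 7` → n = 7
`b = n - 2` → b = 5
`n = b + 11` → n = 16
`b = n + 2` → b = 18
So b = 18

Answer: 18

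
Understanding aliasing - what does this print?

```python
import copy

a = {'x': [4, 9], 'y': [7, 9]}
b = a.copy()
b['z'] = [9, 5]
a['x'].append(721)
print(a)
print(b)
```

Key concept: shallow copy of dict with mutable values.
Step by step:
`a = {'x': [4, 9], 'y': [7, 9]}` → a = {'x': [4, 9], 'y': [7, 9]}
`b = a.copy()` → b = {'x': [4, 9], 'y': [7, 9]}
`b['z'] = [9, 5]` → b = {'x': [4, 9], 'y': [7, 9], 'z': [9, 5]}
`a['x'].append(721)` → a = {'x': [4, 9, 721], 'y': [7, 9]}; b = {'x': [4, 9, 721], 'y': [7, 9], 'z': [9, 5]}
`print(a)` → prints {'x': [4, 9, 721], 'y': [7, 9]}
`print(b)` → prints {'x': [4, 9, 721], 'y': [7, 9], 'z': [9, 5]}

Answer:
{'x': [4, 9, 721], 'y': [7, 9]}
{'x': [4, 9, 721], 'y': [7, 9], 'z': [9, 5]}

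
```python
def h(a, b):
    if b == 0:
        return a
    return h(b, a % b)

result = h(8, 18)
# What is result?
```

h(8, 18) -> h(18, 8) -> h(8, 2) -> h(2, 0) -> 2

Answer: 2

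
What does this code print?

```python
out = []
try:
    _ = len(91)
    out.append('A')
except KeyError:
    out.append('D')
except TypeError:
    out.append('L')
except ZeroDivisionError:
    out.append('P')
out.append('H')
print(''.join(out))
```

Execution trace: 'L' (except TypeError) → 'H' (after the try/except). Output: LH

Answer: LH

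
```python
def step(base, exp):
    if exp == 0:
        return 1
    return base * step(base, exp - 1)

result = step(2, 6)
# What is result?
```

step(2, 6) = 2 * 2 * 2 * 2 * 2 * 2 = 64

Answer: 64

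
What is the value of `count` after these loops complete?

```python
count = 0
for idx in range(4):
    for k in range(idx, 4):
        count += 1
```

Upper triangle: 4 + 3 + ... + 1
`count` takes the values: 0 → 1 → 2 → 3 → 4 → 5 → 6 → 7 → 8 → 9 → 10

Answer: 10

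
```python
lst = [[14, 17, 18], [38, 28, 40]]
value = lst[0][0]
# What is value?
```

Trace:
`lst = [[14, 17, 18], [38, 28, 40]]` → lst = [[14, 17, 18], [38, 28, 40]]
`value = lst[0][0]` → value = 14
So value = 14

Answer: 14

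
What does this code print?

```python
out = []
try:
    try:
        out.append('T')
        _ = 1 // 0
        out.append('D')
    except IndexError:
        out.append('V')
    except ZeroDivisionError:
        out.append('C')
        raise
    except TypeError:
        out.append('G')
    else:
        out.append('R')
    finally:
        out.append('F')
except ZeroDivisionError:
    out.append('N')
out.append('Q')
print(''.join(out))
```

Execution trace: 'T' (inner try body) → 'C' (inner except ZeroDivisionError) → 'F' (inner finally) → 'N' (outer except ZeroDivisionError) → 'Q' (after the try/except). Output: TCFNQ

Answer: TCFNQ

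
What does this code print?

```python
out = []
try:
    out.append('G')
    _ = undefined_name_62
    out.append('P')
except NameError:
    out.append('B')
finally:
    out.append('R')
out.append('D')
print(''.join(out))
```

Execution trace: 'G' (try body) → 'B' (except NameError) → 'R' (finally) → 'D' (after the try/except). Output: GBRD

Answer: GBRD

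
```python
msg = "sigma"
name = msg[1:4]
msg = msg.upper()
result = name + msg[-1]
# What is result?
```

Trace:
`msg = "sigma"` → msg = 'sigma'
`name = msg[1:4]` → name = 'igm'
`msg = msg.upper()` → msg = 'SIGMA'
`result = name + msg[-1]` → result = 'igmA'
So result = 'igmA'

Answer: 'igmA'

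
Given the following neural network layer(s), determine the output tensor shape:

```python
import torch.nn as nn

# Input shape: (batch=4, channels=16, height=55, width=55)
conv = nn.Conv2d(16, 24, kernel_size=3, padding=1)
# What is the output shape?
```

Input: (4, 16, 55, 55) -> Output: (4, 24, 55, 55)

Answer: (4, 24, 55, 55)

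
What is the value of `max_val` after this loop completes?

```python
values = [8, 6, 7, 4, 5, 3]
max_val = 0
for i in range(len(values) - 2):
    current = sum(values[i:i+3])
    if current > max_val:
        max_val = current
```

Max sum of 3-element window in [8, 6, 7, 4, 5, 3]
`max_val` takes the values: 0 → 21

Answer: 21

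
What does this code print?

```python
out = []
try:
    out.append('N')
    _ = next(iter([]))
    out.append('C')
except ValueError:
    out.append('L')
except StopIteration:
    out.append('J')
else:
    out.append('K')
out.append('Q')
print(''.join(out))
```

Execution trace: 'N' (try body) → 'J' (except StopIteration) → 'Q' (after the try/except). Output: NJQ

Answer: NJQ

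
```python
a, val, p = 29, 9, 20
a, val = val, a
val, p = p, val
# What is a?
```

Trace:
`a, val, p = 29, 9, 20` → a = 29; val = 9; p = 20
`a, val = val, a` → a = 9; val = 29
`val, p = p, val` → val = 20; p = 29
So a = 9

Answer: 9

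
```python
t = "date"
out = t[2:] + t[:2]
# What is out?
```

Trace:
`t = "date"` → t = 'date'
`out = t[2:] + t[:2]` → out = 'teda'
So out = 'teda'

Answer: 'teda'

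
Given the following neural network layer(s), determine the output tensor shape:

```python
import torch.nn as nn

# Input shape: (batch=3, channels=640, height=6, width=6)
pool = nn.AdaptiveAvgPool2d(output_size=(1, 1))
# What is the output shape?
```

Input: (3, 640, 6, 6) -> Output: (3, 640, 1, 1)

Answer: (3, 640, 1, 1)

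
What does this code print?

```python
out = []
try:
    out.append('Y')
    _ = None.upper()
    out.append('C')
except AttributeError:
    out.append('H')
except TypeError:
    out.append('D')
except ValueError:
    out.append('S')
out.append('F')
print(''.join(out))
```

Execution trace: 'Y' (try body) → 'H' (except AttributeError) → 'F' (after the try/except). Output: YHF

Answer: YHF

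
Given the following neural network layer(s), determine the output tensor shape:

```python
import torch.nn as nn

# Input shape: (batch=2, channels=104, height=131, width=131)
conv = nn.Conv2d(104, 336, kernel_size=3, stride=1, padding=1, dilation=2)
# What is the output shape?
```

Input: (2, 104, 131, 131) -> Output: (2, 336, 129, 129)

Answer: (2, 336, 129, 129)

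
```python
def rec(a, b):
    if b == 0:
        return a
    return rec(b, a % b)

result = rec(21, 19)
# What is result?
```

rec(21, 19) -> rec(19, 2) -> rec(2, 1) -> rec(1, 0) -> 1

Answer: 1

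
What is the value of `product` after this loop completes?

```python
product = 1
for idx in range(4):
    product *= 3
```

3^4 = 81
`product` takes the values: 1 → 3 → 9 → 27 → 81

Answer: 81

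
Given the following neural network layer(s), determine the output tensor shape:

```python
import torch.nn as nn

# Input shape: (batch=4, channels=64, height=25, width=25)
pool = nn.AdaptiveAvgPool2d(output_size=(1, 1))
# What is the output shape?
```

Input: (4, 64, 25, 25) -> Output: (4, 64, 1, 1)

Answer: (4, 64, 1, 1)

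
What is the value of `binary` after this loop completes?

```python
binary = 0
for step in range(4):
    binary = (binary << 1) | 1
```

Build 4 consecutive 1-bits: 0b1111
`binary` takes the values: 0 → 1 → 3 → 7 → 15

Answer: 15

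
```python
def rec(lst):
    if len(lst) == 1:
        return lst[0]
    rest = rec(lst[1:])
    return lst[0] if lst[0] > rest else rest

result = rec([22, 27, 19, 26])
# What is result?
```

Recursive max over [22, 27, 19, 26] = 27

Answer: 27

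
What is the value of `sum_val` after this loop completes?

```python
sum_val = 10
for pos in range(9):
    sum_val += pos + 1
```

Start at 10, add 1 to 9 = 55
`sum_val` takes the values: 10 → 11 → 13 → 16 → 20 → 25 → 31 → 38 → 46 → 55

Answer: 55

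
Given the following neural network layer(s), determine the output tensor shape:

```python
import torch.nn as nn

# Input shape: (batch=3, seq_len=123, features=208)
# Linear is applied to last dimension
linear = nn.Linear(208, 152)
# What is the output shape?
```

Input: (3, 123, 208) -> Output: (3, 123, 152)

Answer: (3, 123, 152)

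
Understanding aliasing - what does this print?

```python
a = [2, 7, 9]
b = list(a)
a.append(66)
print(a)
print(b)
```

Key concept: list() constructor creates copy.
Step by step:
`a = [2, 7, 9]` → a = [2, 7, 9]
`b = list(a)` → b = [2, 7, 9]
`a.append(66)` → a = [2, 7, 9, 66]
`print(a)` → prints [2, 7, 9, 66]
`print(b)` → prints [2, 7, 9]

Answer:
[2, 7, 9, 66]
[2, 7, 9]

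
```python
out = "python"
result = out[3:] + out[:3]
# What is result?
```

Trace:
`out = "python"` → out = 'python'
`result = out[3:] + out[:3]` → result = 'honpyt'
So result = 'honpyt'

Answer: 'honpyt'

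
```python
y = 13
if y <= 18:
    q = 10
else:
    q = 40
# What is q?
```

Trace:
`y = 13` → y = 13
`if y <= 18: ...` → y <= 18 is True → q = 10
So q = 10

Answer: 10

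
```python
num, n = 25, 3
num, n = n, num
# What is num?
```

Trace:
`num, n = 25, 3` → num = 25; n = 3
`num, n = n, num` → num = 3; n = 25
So num = 3

Answer: 3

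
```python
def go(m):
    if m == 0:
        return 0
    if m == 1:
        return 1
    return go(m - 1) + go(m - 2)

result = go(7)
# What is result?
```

Build up from base cases: go(0)=0, go(1)=1, go(2)=1, go(3)=2, go(4)=3, go(5)=5, go(6)=8, ..., go(7)=13

Answer: 13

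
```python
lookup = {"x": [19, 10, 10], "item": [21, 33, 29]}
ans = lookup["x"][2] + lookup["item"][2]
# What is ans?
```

Trace:
`lookup = {"x": [19, 10, 10], "item": [21, 33, 29]}` → lookup = {'x': [19, 10, 10], 'item': [21, 33, 29]}
`ans = lookup["x"][2] + lookup["item"][2]` → ans = 39
So ans = 39

Answer: 39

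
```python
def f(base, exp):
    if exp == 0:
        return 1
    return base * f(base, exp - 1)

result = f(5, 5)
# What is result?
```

f(5, 5) = 5 * 5 * 5 * 5 * 5 = 3125

Answer: 3125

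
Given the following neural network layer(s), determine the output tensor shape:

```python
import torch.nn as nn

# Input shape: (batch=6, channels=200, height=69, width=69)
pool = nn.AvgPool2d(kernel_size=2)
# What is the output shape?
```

Input: (6, 200, 69, 69) -> Output: (6, 200, 34, 34)

Answer: (6, 200, 34, 34)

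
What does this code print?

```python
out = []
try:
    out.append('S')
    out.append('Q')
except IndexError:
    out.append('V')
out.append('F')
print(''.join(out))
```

Execution trace: 'S' (try body) → 'Q' (try body, no exception) → 'F' (after the try/except). Output: SQF

Answer: SQF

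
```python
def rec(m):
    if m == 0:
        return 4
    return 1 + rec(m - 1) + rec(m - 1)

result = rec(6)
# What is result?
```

rec(m) = 1 + 2·rec(m-1), rec(0)=4. Closed form: (4+1)·2^6 - 1 = 319.

Answer: 319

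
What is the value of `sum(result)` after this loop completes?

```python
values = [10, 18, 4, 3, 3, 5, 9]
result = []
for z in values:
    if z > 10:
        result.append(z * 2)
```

Sum of doubled values > 10
`result` takes the values: [] → [36]
So `sum(result)` = 36

Answer: 36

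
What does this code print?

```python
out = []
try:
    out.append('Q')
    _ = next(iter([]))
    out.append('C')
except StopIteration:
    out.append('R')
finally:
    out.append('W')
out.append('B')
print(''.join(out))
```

Execution trace: 'Q' (try body) → 'R' (except StopIteration) → 'W' (finally) → 'B' (after the try/except). Output: QRWB

Answer: QRWB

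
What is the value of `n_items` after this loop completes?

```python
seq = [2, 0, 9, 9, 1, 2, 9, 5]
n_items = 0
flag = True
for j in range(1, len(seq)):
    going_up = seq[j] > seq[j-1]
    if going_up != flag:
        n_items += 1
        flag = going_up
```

Count direction changes in [2, 0, 9, 9, 1, 2, 9, 5]
`n_items` takes the values: 0 → 1 → 2 → 3 → 4 → 5

Answer: 5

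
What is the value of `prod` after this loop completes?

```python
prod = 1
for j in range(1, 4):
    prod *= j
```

3! = 6
`prod` takes the values: 1 → 2 → 6

Answer: 6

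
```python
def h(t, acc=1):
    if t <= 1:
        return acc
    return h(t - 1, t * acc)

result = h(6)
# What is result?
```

Accumulator trace (n, acc): (6, 1) -> (5, 6) -> (4, 30) -> (3, 120) -> (2, 360) -> (1, 720) -> return 720

Answer: 720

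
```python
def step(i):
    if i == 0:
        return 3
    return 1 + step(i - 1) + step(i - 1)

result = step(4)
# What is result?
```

step(i) = 1 + 2·step(i-1), step(0)=3. Closed form: (3+1)·2^4 - 1 = 63.

Answer: 63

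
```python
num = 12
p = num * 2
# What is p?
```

Trace:
`num = 12` → num = 12
`p = num * 2` → p = 24
So p = 24

Answer: 24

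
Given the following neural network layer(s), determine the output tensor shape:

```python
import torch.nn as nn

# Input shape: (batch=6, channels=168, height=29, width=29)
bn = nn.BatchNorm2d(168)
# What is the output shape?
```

Input: (6, 168, 29, 29) -> Output: (6, 168, 29, 29)

Answer: (6, 168, 29, 29)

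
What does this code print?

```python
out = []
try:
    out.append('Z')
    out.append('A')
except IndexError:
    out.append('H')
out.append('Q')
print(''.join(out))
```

Execution trace: 'Z' (try body) → 'A' (try body, no exception) → 'Q' (after the try/except). Output: ZAQ

Answer: ZAQ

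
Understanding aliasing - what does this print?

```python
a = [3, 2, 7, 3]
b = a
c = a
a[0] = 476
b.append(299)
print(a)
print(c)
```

Key concept: multiple aliases.
Step by step:
`a = [3, 2, 7, 3]` → a = [3, 2, 7, 3]
`b = a` → b = [3, 2, 7, 3] (same object as a)
`c = a` → c = [3, 2, 7, 3] (same object as a, b)
`a[0] = 476` → a = [476, 2, 7, 3] (same object as b, c); b = [476, 2, 7, 3] (same object as a, c); c = [476, 2, 7, 3] (same object as a, b)
`b.append(299)` → a = [476, 2, 7, 3, 299] (same object as b, c); b = [476, 2, 7, 3, 299] (same object as a, c); c = [476, 2, 7, 3, 299] (same object as a, b)
`print(a)` → prints [476, 2, 7, 3, 299]
`print(c)` → prints [476, 2, 7, 3, 299]

Answer:
[476, 2, 7, 3, 299]
[476, 2, 7, 3, 299]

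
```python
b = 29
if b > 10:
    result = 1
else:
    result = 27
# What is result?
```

Trace:
`b = 29` → b = 29
`if b > 10: ...` → b > 10 is True → result = 1
So result = 1

Answer: 1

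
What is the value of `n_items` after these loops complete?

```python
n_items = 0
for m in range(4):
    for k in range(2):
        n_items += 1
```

4 * 2 = 8
`n_items` takes the values: 0 → 1 → 2 → 3 → 4 → 5 → 6 → 7 → 8

Answer: 8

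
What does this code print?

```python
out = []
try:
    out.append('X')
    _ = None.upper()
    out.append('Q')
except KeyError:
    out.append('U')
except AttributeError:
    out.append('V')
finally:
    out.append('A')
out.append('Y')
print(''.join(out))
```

Execution trace: 'X' (try body) → 'V' (except AttributeError) → 'A' (finally) → 'Y' (after the try/except). Output: XVAY

Answer: XVAY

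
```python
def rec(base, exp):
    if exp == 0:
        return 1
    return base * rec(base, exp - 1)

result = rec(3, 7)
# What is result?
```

rec(3, 7) = 3 * 3 * 3 * 3 * 3 * 3 * 3 = 2187

Answer: 2187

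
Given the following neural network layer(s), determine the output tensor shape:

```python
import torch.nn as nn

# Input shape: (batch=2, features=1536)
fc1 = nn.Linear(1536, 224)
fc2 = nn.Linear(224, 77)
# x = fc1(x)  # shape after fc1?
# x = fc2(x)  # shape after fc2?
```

Input: (2, 1536) -> after fc1: (2, 224) -> Output: (2, 77)

Answer: (2, 77)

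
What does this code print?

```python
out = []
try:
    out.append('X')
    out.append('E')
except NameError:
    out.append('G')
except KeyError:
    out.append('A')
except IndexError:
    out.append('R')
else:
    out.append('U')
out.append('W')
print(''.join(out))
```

Execution trace: 'X' (try body) → 'E' (try body, no exception) → 'U' (else) → 'W' (after the try/except). Output: XEUW

Answer: XEUW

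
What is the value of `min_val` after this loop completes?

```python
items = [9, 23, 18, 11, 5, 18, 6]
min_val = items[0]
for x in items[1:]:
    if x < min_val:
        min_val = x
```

Minimum of [9, 23, 18, 11, 5, 18, 6]
`min_val` takes the values: 9 → 5

Answer: 5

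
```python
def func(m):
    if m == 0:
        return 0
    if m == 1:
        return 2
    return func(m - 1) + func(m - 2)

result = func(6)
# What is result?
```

Build up from base cases: func(0)=0, func(1)=2, func(2)=2, func(3)=4, func(4)=6, func(5)=10, func(6)=16

Answer: 16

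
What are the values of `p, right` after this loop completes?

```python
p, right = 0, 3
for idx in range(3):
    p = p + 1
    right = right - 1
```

p goes 0→3, right goes 3→0
`p, right` takes the values: (0, 3) → (1, 3) → (1, 2) → (2, 2) → (2, 1) → (3, 1) → (3, 0)

Answer: 3, 0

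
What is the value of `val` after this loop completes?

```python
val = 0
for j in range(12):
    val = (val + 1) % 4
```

Increment mod 4, 12 times = 0
`val` takes the values: 0 → 1 → 2 → 3 → 0 → 1 → 2 → 3 → 0 → 1 → 2 → 3 → 0

Answer: 0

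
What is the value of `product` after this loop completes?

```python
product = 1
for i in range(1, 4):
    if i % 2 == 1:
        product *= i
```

Product of odd numbers 1 to 3
`product` takes the values: 1 → 3

Answer: 3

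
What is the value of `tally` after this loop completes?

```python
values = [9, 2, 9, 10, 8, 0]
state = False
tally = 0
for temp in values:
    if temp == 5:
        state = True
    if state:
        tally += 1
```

Count elements after first 5 in [9, 2, 9, 10, 8, 0]
`tally` takes the values: 0

Answer: 0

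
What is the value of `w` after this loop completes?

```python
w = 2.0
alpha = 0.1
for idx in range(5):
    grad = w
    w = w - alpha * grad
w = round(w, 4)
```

Gradient descent: w = 2.0 * (1 - 0.1)^5
`w` takes the values: 2.0 → 1.8 → 1.62 → 1.458 → 1.3122 → 1.18098 → 1.181

Answer: 1.181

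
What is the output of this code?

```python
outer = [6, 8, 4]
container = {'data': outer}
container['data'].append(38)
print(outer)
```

Key concept: dict holds reference to list.
Step by step:
`outer = [6, 8, 4]` → outer = [6, 8, 4]
`container = {'data': outer}` → container = {'data': [6, 8, 4]}
`container['data'].append(38)` → outer = [6, 8, 4, 38]; container = {'data': [6, 8, 4, 38]}
`print(outer)` → prints [6, 8, 4, 38]

Answer: [6, 8, 4, 38]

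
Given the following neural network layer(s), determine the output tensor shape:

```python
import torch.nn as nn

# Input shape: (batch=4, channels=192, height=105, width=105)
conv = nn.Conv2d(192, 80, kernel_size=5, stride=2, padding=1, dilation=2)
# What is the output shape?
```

Input: (4, 192, 105, 105) -> Output: (4, 80, 50, 50)

Answer: (4, 80, 50, 50)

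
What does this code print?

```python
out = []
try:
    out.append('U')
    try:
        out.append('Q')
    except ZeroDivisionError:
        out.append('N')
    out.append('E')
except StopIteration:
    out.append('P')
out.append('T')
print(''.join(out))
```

Execution trace: 'U' (try body) → 'Q' (inner try body, no exception) → 'E' (try body, no exception) → 'T' (after the try/except). Output: UQET

Answer: UQET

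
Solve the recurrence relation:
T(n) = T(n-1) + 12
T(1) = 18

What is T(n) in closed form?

Unrolling: T(n) = T(1) + 12·(n-1) = 18 + 12(n-1) = 12n + 6.

Answer: T(n) = 12n + 6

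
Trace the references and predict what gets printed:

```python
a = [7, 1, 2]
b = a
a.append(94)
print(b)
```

Key concept: basic list aliasing.
Step by step:
`a = [7, 1, 2]` → a = [7, 1, 2]
`b = a` → b = [7, 1, 2] (same object as a)
`a.append(94)` → a = [7, 1, 2, 94] (same object as b); b = [7, 1, 2, 94] (same object as a)
`print(b)` → prints [7, 1, 2, 94]

Answer: [7, 1, 2, 94]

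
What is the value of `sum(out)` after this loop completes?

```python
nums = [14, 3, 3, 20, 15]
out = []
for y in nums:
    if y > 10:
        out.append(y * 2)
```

Sum of doubled values > 10
`out` takes the values: [] → [28] → [28, 40] → [28, 40, 30]
So `sum(out)` = 98

Answer: 98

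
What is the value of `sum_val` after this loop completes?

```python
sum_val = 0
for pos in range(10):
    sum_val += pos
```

Sum of 0 to 9 = 45
`sum_val` takes the values: 0 → 1 → 3 → 6 → 10 → 15 → 21 → 28 → 36 → 45

Answer: 45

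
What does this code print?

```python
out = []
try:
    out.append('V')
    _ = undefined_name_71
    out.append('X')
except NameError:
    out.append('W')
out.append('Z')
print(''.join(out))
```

Execution trace: 'V' (try body) → 'W' (except NameError) → 'Z' (after the try/except). Output: VWZ

Answer: VWZ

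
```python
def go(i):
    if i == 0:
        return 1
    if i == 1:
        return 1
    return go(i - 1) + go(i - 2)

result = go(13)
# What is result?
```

Build up from base cases: go(0)=1, go(1)=1, go(2)=2, go(3)=3, go(4)=5, go(5)=8, go(6)=13, ..., go(13)=377

Answer: 377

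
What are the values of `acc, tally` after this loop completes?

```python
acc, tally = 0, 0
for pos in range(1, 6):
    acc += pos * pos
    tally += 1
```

Sum of squares and count
`acc, tally` takes the values: (0, 0) → (1, 0) → (1, 1) → (5, 1) → (5, 2) → (14, 2) → (14, 3) → (30, 3) → (30, 4) → (55, 4) → (55, 5)

Answer: 55, 5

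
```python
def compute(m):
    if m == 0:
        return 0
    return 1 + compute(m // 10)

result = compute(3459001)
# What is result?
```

Count of digits of 3459001: 7

Answer: 7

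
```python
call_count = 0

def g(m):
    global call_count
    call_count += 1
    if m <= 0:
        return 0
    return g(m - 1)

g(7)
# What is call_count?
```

Linear recursion stepping by 1: 8 calls from m=7 down to ≤0.

Answer: 8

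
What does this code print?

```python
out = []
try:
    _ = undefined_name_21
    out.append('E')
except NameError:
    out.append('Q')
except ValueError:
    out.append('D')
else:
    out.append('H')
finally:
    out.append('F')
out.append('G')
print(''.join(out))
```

Execution trace: 'Q' (except NameError) → 'F' (finally) → 'G' (after the try/except). Output: QFG

Answer: QFG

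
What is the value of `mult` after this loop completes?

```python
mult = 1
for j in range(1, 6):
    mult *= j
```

5! = 120
`mult` takes the values: 1 → 2 → 6 → 24 → 120

Answer: 120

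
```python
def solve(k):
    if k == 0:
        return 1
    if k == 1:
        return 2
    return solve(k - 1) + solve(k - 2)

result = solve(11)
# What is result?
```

Build up from base cases: solve(0)=1, solve(1)=2, solve(2)=3, solve(3)=5, solve(4)=8, solve(5)=13, solve(6)=21, ..., solve(11)=233

Answer: 233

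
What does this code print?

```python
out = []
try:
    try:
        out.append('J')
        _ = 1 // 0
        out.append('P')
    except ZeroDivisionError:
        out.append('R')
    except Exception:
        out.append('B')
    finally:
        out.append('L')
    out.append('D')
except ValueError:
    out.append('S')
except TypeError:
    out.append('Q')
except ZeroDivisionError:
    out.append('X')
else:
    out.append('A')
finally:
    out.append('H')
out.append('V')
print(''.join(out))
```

Execution trace: 'J' (inner try body) → 'R' (inner except ZeroDivisionError) → 'L' (inner finally) → 'D' (try body, no exception) → 'A' (else) → 'H' (finally) → 'V' (after the try/except). Output: JRLDAHV

Answer: JRLDAHV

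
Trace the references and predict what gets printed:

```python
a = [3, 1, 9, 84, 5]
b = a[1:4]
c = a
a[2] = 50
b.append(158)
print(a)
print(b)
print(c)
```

Key concept: slice vs alias.
Step by step:
`a = [3, 1, 9, 84, 5]` → a = [3, 1, 9, 84, 5]
`b = a[1:4]` → b = [1, 9, 84]
`c = a` → c = [3, 1, 9, 84, 5] (same object as a)
`a[2] = 50` → a = [3, 1, 50, 84, 5] (same object as c); c = [3, 1, 50, 84, 5] (same object as a)
`b.append(158)` → b = [1, 9, 84, 158]
`print(a)` → prints [3, 1, 50, 84, 5]
`print(b)` → prints [1, 9, 84, 158]
`print(c)` → prints [3, 1, 50, 84, 5]

Answer:
[3, 1, 50, 84, 5]
[1, 9, 84, 158]
[3, 1, 50, 84, 5]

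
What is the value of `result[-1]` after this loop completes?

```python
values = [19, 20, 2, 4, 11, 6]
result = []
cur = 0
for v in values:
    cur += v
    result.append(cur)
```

Cumulative sum ends at 62
`result` takes the values: [] → [19] → [19, 39] → [19, 39, 41] → [19, 39, 41, 45] → [19, 39, 41, 45, 56] → [19, 39, 41, 45, 56, 62]
So `result[-1]` = 62

Answer: 62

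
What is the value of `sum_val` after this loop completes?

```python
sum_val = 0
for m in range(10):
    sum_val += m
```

Sum of 0 to 9 = 45
`sum_val` takes the values: 0 → 1 → 3 → 6 → 10 → 15 → 21 → 28 → 36 → 45

Answer: 45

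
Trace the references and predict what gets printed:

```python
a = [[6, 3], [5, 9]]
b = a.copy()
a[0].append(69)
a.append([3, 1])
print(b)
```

Key concept: shallow copy with nested lists.
Step by step:
`a = [[6, 3], [5, 9]]` → a = [[6, 3], [5, 9]]
`b = a.copy()` → b = [[6, 3], [5, 9]]
`a[0].append(69)` → a = [[6, 3, 69], [5, 9]]; b = [[6, 3, 69], [5, 9]]
`a.append([3, 1])` → a = [[6, 3, 69], [5, 9], [3, 1]]
`print(b)` → prints [[6, 3, 69], [5, 9]]

Answer: [[6, 3, 69], [5, 9]]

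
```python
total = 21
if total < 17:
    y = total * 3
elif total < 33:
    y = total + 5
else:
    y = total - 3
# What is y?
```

Trace:
`total = 21` → total = 21
`if total < 17: ...` → total < 17 is False, total < 33 is True → y = 26
So y = 26

Answer: 26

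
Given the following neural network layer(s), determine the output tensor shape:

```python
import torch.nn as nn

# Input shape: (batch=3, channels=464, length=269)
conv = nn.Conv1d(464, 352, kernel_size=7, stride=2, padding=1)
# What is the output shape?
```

Input: (3, 464, 269) -> Output: (3, 352, 133)

Answer: (3, 352, 133)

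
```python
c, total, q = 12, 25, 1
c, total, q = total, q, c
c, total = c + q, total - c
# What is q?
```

Trace:
`c, total, q = 12, 25, 1` → c = 12; total = 25; q = 1
`c, total, q = total, q, c` → c = 25; total = 1; q = 12
`c, total = c + q, total - c` → c = 37; total = -24
So q = 12

Answer: 12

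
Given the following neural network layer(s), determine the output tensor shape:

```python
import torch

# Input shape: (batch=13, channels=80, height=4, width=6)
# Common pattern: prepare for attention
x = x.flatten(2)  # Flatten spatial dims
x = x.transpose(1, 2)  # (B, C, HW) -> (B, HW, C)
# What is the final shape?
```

Input: (13, 80, 4, 6) -> after flatten(2): (13, 80, 24) -> Output: (13, 24, 80)

Answer: (13, 24, 80)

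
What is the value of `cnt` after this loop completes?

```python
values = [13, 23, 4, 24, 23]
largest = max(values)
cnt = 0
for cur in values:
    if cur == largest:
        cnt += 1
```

Count of max value 24 in [13, 23, 4, 24, 23]
`cnt` takes the values: 0 → 1

Answer: 1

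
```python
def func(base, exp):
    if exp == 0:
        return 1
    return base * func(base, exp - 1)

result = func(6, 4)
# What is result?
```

func(6, 4) = 6 * 6 * 6 * 6 = 1296

Answer: 1296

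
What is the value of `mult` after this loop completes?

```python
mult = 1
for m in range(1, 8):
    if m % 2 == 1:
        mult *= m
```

Product of odd numbers 1 to 7
`mult` takes the values: 1 → 3 → 15 → 105

Answer: 105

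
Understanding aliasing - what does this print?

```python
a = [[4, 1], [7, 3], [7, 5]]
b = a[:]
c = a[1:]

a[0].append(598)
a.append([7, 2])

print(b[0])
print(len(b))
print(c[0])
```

Key concept: slice with nested mutation.
Step by step:
`a = [[4, 1], [7, 3], [7, 5]]` → a = [[4, 1], [7, 3], [7, 5]]
`b = a[:]` → b = [[4, 1], [7, 3], [7, 5]]
`c = a[1:]` → c = [[7, 3], [7, 5]]
`a[0].append(598)` → a = [[4, 1, 598], [7, 3], [7, 5]]; b = [[4, 1, 598], [7, 3], [7, 5]]
`a.append([7, 2])` → a = [[4, 1, 598], [7, 3], [7, 5], [7, 2]]
`print(b[0])` → prints [4, 1, 598]
`print(len(b))` → prints 3
`print(c[0])` → prints [7, 3]

Answer:
[4, 1, 598]
3
[7, 3]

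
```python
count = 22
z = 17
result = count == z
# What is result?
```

Trace:
`count = 22` → count = 22
`z = 17` → z = 17
`result = count == z` → result = False
So result = False

Answer: False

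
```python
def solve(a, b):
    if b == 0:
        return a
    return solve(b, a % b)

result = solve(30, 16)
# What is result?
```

solve(30, 16) -> solve(16, 14) -> solve(14, 2) -> solve(2, 0) -> 2

Answer: 2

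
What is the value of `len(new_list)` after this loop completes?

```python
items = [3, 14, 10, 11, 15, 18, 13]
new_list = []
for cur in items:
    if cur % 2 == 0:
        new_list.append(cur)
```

Count even numbers in [3, 14, 10, 11, 15, 18, 13]
`new_list` takes the values: [] → [14] → [14, 10] → [14, 10, 18]
So `len(new_list)` = 3

Answer: 3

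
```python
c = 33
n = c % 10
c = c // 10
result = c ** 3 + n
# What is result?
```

Trace:
`c = 33` → c = 33
`n = c % 10` → n = 3
`c = c // 10` → c = 3
`result = c ** 3 + n` → result = 30
So result = 30

Answer: 30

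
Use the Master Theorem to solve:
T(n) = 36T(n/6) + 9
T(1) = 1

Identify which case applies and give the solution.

a=36, b=6, f(n)=9. log_6(36) = 2. Since c=0 < 2, Case 1 applies: T(n) = Θ(n^log_b(a)) = O(n^2).

Answer: O(n^2) - Case 1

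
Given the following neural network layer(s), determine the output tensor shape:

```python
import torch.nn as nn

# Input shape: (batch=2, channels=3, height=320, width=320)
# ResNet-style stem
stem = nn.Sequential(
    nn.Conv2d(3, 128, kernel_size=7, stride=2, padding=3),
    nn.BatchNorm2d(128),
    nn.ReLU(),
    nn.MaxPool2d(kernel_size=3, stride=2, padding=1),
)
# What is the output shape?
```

Input: (2, 3, 320, 320) -> after Conv2d 7x7 stride=2: (2, 128, 160, 160) -> Output: (2, 128, 80, 80)

Answer: (2, 128, 80, 80)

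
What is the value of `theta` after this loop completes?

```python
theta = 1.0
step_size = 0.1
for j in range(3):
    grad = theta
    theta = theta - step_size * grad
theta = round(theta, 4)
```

Gradient descent: w = 1.0 * (1 - 0.1)^3
`theta` takes the values: 1.0 → 0.9 → 0.81 → 0.729

Answer: 0.729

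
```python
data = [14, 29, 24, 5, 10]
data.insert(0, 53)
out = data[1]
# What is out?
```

Trace:
`data = [14, 29, 24, 5, 10]` → data = [14, 29, 24, 5, 10]
`data.insert(0, 53)` → data = [53, 14, 29, 24, 5, 10]
`out = data[1]` → out = 14
So out = 14

Answer: 14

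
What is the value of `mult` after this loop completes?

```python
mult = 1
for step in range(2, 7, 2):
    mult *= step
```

Product of even numbers 2 to 6
`mult` takes the values: 1 → 2 → 8 → 48

Answer: 48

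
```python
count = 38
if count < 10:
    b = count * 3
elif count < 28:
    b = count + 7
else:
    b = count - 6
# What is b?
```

Trace:
`count = 38` → count = 38
`if count < 10: ...` → count < 10 is False, count < 28 is False, take else branch → b = 32
So b = 32

Answer: 32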